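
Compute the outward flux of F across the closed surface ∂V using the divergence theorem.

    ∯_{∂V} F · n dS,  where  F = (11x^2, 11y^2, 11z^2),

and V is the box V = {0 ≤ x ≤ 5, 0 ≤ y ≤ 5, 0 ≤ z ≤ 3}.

By the divergence theorem,

    ∯_{∂V} F · n dS = ∭_V (∇ · F) dV.

Compute the divergence:
    ∇ · F = ∂F_x/∂x + ∂F_y/∂y + ∂F_z/∂z = 22x + 22y + 22z.

V is a rectangular box, so dV = dx dy dz with 0 ≤ x ≤ 5, 0 ≤ y ≤ 5, 0 ≤ z ≤ 3.

Integrate (22x + 22y + 22z) over V as an iterated integral:

    ∭_V (∇·F) dV = ∫_0^{5} ∫_0^{5} ∫_0^{3} (22x + 22y + 22z) dz dy dx.

Inner (z from 0 to 3): 66x + 66y + 99.
Middle (y from 0 to 5): 330x + 1320.
Outer (x from 0 to 5): 10725.

Therefore ∯_{∂V} F · n dS = 10725.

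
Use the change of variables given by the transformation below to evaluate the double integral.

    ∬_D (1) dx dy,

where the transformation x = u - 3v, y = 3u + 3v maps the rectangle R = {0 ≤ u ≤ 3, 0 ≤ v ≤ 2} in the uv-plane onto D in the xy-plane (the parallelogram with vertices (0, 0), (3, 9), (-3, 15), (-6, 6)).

Compute the Jacobian determinant of (x, y) with respect to (u, v):

    ∂(x,y)/∂(u,v) = | 1  -3 | = (1)(3) - (-3)(3) = 12.
                   | 3  3 |

Its absolute value is |J| = 12 (the area scaling factor).

Substituting x = u - 3v, y = 3u + 3v into the integrand,

    1 → 1,

so the integral becomes

    ∬_R (1) · |J| du dv = ∫_0^3 ∫_0^2 (12) dv du.

Inner (v): 24.
Outer (u): 72.

Therefore ∬_D (1) dx dy = 72.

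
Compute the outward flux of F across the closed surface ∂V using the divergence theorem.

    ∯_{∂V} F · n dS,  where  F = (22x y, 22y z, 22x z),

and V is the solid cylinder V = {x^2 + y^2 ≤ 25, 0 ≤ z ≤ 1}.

By the divergence theorem,

    ∯_{∂V} F · n dS = ∭_V (∇ · F) dV.

Compute the divergence:
    ∇ · F = ∂F_x/∂x + ∂F_y/∂y + ∂F_z/∂z = 22y + 22z + 22x = 22x + 22y + 22z.

In cylindrical coordinates, x = r cos(θ), y = r sin(θ), z = z, dV = r dr dθ dz, with 0 ≤ r ≤ 5, 0 ≤ θ ≤ 2π, 0 ≤ z ≤ 1.

The integrand, after substitution and multiplying by the volume element, becomes (22sqrt(2)r sin(θ + π/4) + 22z) · r, so

    ∭_V (∇·F) dV = ∫_0^{2π} ∫_0^{5} ∫_0^{1} (22sqrt(2)r sin(θ + π/4) + 22z) · r dz dr dθ.

Inner (z from 0 to 1): 11r (2sqrt(2)r sin(θ + π/4) + 1).
Middle (r from 0 to 5): 2750sqrt(2)sin(θ + π/4)/3 + 275/2.
Outer (θ from 0 to 2π): 275π.

Therefore ∯_{∂V} F · n dS = 275π.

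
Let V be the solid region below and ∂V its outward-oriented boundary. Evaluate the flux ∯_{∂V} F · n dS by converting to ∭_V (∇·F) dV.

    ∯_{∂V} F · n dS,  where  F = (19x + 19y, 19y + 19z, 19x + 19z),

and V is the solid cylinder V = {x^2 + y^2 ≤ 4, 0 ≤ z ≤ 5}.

By the divergence theorem,

    ∯_{∂V} F · n dS = ∭_V (∇ · F) dV.

Compute the divergence:
    ∇ · F = ∂F_x/∂x + ∂F_y/∂y + ∂F_z/∂z = 19 + 19 + 19 = 57.

In cylindrical coordinates, x = r cos(θ), y = r sin(θ), z = z, dV = r dr dθ dz, with 0 ≤ r ≤ 2, 0 ≤ θ ≤ 2π, 0 ≤ z ≤ 5.

The integrand, after substitution and multiplying by the volume element, becomes (57) · r, so

    ∭_V (∇·F) dV = ∫_0^{2π} ∫_0^{2} ∫_0^{5} (57) · r dz dr dθ.

Inner (z from 0 to 5): 285r.
Middle (r from 0 to 2): 570.
Outer (θ from 0 to 2π): 1140π.

Therefore ∯_{∂V} F · n dS = 1140π.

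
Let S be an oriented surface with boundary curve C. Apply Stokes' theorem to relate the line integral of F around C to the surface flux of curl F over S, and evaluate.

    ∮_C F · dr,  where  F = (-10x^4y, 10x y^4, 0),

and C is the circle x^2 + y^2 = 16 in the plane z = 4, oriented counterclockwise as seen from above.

Let S be the flat disk x^2 + y^2 ≤ 16 in the plane z = 4, with upward unit normal n̂ = ẑ. By Stokes' theorem,

    ∮_C F · dr = ∬_S (∇ × F) · n̂ dS = ∬_D (curl F)_z dA,

where D is the disk x^2 + y^2 ≤ 16.

Compute the curl of F = (-10x^4y, 10x y^4, 0):
    (∇ × F)_x = ∂F_z/∂y - ∂F_y/∂z = 0,
    (∇ × F)_y = ∂F_x/∂z - ∂F_z/∂x = 0,
    (∇ × F)_z = ∂F_y/∂x - ∂F_x/∂y = 10x^4 + 10y^4.

On z = 4, (curl F)_z = 10x^4 + 10y^4.

Convert to polar (x = r cos θ, y = r sin θ, dA = r dr dθ); the integrand becomes 10r^4(sin(θ)^4 + cos(θ)^4), so

    ∬_D (curl F)_z dA = ∫_0^{2π} ∫_0^{4} (10r^4(sin(θ)^4 + cos(θ)^4)) · r dr dθ.

Inner (r from 0 to 4): 20480sin(θ)^4/3 + 20480cos(θ)^4/3.
Outer (θ from 0 to 2π): 10240π.

Therefore ∮_C F · dr = 10240π.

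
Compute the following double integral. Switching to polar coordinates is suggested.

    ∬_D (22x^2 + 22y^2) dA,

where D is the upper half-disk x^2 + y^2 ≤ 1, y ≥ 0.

The region D is 0 ≤ r ≤ 1, 0 ≤ θ ≤ π in polar coordinates, where x = r cos(θ), y = r sin(θ), and dA = r dr dθ.

Under the substitution, the integrand becomes 22r^2, so

    ∬_D (22x^2 + 22y^2) dA = ∫_{0}^{π} ∫_{0}^{1} (22r^2) · r dr dθ.

Inner integral (in r): ∫_{0}^{1} (22r^2) · r dr = 11/2.

Outer integral (in θ): ∫_{0}^{π} (11/2) dθ = 11π/2.

Therefore ∬_D (22x^2 + 22y^2) dA = 11π/2.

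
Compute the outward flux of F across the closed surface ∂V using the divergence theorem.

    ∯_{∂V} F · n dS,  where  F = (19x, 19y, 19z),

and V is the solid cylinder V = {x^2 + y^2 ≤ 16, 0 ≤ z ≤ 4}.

By the divergence theorem,

    ∯_{∂V} F · n dS = ∭_V (∇ · F) dV.

Compute the divergence:
    ∇ · F = ∂F_x/∂x + ∂F_y/∂y + ∂F_z/∂z = 19 + 19 + 19 = 57.

In cylindrical coordinates, x = r cos(θ), y = r sin(θ), z = z, dV = r dr dθ dz, with 0 ≤ r ≤ 4, 0 ≤ θ ≤ 2π, 0 ≤ z ≤ 4.

The integrand, after substitution and multiplying by the volume element, becomes (57) · r, so

    ∭_V (∇·F) dV = ∫_0^{2π} ∫_0^{4} ∫_0^{4} (57) · r dz dr dθ.

Inner (z from 0 to 4): 228r.
Middle (r from 0 to 4): 1824.
Outer (θ from 0 to 2π): 3648π.

Therefore ∯_{∂V} F · n dS = 3648π.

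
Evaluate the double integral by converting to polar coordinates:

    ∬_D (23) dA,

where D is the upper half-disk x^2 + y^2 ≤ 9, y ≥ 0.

The region D is 0 ≤ r ≤ 3, 0 ≤ θ ≤ π in polar coordinates, where x = r cos(θ), y = r sin(θ), and dA = r dr dθ.

Under the substitution, the integrand becomes 23, so

    ∬_D (23) dA = ∫_{0}^{π} ∫_{0}^{3} (23) · r dr dθ.

Inner integral (in r): ∫_{0}^{3} (23) · r dr = 207/2.

Outer integral (in θ): ∫_{0}^{π} (207/2) dθ = 207π/2.

Therefore ∬_D (23) dA = 207π/2.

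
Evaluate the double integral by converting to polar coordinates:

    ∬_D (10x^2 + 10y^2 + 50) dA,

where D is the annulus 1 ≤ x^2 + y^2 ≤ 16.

The region D is 1 ≤ r ≤ 4, 0 ≤ θ ≤ 2π in polar coordinates, where x = r cos(θ), y = r sin(θ), and dA = r dr dθ.

Under the substitution, the integrand becomes 10r^2 + 50, so

    ∬_D (10x^2 + 10y^2 + 50) dA = ∫_{0}^{2π} ∫_{1}^{4} (10r^2 + 50) · r dr dθ.

Inner integral (in r): ∫_{1}^{4} (10r^2 + 50) · r dr = 2025/2.

Outer integral (in θ): ∫_{0}^{2π} (2025/2) dθ = 2025π.

Therefore ∬_D (10x^2 + 10y^2 + 50) dA = 2025π.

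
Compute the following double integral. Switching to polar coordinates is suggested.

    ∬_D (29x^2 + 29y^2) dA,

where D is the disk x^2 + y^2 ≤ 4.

The region D is 0 ≤ r ≤ 2, 0 ≤ θ ≤ 2π in polar coordinates, where x = r cos(θ), y = r sin(θ), and dA = r dr dθ.

Under the substitution, the integrand becomes 29r^2, so

    ∬_D (29x^2 + 29y^2) dA = ∫_{0}^{2π} ∫_{0}^{2} (29r^2) · r dr dθ.

Inner integral (in r): ∫_{0}^{2} (29r^2) · r dr = 116.

Outer integral (in θ): ∫_{0}^{2π} (116) dθ = 232π.

Therefore ∬_D (29x^2 + 29y^2) dA = 232π.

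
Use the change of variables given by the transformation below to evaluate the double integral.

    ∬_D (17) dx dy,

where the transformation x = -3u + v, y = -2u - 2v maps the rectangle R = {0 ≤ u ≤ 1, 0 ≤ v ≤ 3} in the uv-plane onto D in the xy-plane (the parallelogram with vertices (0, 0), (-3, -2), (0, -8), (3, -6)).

Compute the Jacobian determinant of (x, y) with respect to (u, v):

    ∂(x,y)/∂(u,v) = | -3  1 | = (-3)(-2) - (1)(-2) = 8.
                   | -2  -2 |

Its absolute value is |J| = 8 (the area scaling factor).

Substituting x = -3u + v, y = -2u - 2v into the integrand,

    17 → 17,

so the integral becomes

    ∬_R (17) · |J| du dv = ∫_0^1 ∫_0^3 (136) dv du.

Inner (v): 408.
Outer (u): 408.

Therefore ∬_D (17) dx dy = 408.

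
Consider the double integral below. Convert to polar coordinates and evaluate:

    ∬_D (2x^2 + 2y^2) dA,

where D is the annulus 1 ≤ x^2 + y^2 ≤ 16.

The region D is 1 ≤ r ≤ 4, 0 ≤ θ ≤ 2π in polar coordinates, where x = r cos(θ), y = r sin(θ), and dA = r dr dθ.

Under the substitution, the integrand becomes 2r^2, so

    ∬_D (2x^2 + 2y^2) dA = ∫_{0}^{2π} ∫_{1}^{4} (2r^2) · r dr dθ.

Inner integral (in r): ∫_{1}^{4} (2r^2) · r dr = 255/2.

Outer integral (in θ): ∫_{0}^{2π} (255/2) dθ = 255π.

Therefore ∬_D (2x^2 + 2y^2) dA = 255π.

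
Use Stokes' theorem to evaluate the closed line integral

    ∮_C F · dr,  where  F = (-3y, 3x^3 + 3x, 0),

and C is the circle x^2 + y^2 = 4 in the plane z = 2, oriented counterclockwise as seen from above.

Let S be the flat disk x^2 + y^2 ≤ 4 in the plane z = 2, with upward unit normal n̂ = ẑ. By Stokes' theorem,

    ∮_C F · dr = ∬_S (∇ × F) · n̂ dS = ∬_D (curl F)_z dA,

where D is the disk x^2 + y^2 ≤ 4.

Compute the curl of F = (-3y, 3x^3 + 3x, 0):
    (∇ × F)_x = ∂F_z/∂y - ∂F_y/∂z = 0,
    (∇ × F)_y = ∂F_x/∂z - ∂F_z/∂x = 0,
    (∇ × F)_z = ∂F_y/∂x - ∂F_x/∂y = 9x^2 + 6.

On z = 2, (curl F)_z = 9x^2 + 6.

Convert to polar (x = r cos θ, y = r sin θ, dA = r dr dθ); the integrand becomes 9r^2cos(θ)^2 + 6, so

    ∬_D (curl F)_z dA = ∫_0^{2π} ∫_0^{2} (9r^2cos(θ)^2 + 6) · r dr dθ.

Inner (r from 0 to 2): 36cos(θ)^2 + 12.
Outer (θ from 0 to 2π): 60π.

Therefore ∮_C F · dr = 60π.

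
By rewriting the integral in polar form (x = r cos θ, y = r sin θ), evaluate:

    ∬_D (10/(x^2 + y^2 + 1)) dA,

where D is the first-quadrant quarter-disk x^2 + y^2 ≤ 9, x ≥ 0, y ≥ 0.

The region D is 0 ≤ r ≤ 3, 0 ≤ θ ≤ π/2 in polar coordinates, where x = r cos(θ), y = r sin(θ), and dA = r dr dθ.

Under the substitution, the integrand becomes 10/(r^2 + 1), so

    ∬_D (10/(x^2 + y^2 + 1)) dA = ∫_{0}^{π/2} ∫_{0}^{3} (10/(r^2 + 1)) · r dr dθ.

Inner integral (in r): ∫_{0}^{3} (10/(r^2 + 1)) · r dr = log(100000).

Outer integral (in θ): ∫_{0}^{π/2} (log(100000)) dθ = log(100000^(π/2)).

Therefore ∬_D (10/(x^2 + y^2 + 1)) dA = log(100000^(π/2)).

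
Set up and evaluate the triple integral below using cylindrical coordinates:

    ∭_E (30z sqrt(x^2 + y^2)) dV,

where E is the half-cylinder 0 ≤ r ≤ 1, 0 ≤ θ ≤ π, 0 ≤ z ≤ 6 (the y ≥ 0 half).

In cylindrical coordinates, x = r cos(θ), y = r sin(θ), z = z, and dV = r dr dθ dz.

The integrand becomes 30r z, so

    ∭_E (30z sqrt(x^2 + y^2)) dV = ∫_{0}^{π} ∫_{0}^{1} ∫_{0}^{6} (30r z) · r dz dr dθ.

Inner (z): 540r^2.
Middle (r from 0 to 1): 180.
Outer (θ): 180π.

Therefore the triple integral equals 180π.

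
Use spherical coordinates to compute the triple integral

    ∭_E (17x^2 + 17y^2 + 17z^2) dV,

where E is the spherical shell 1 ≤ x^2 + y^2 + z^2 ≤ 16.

In spherical coordinates, x = ρ sin(φ) cos(θ), y = ρ sin(φ) sin(θ), z = ρ cos(φ), and dV = ρ^2 sin(φ) dρ dφ dθ.

The integrand becomes 17ρ^2, so

    ∭_E (17x^2 + 17y^2 + 17z^2) dV = ∫_{0}^{2π} ∫_{0}^{π} ∫_{1}^{4} (17ρ^2) · ρ^2 sin(φ) dρ dφ dθ.

Inner (ρ): 17391sin(φ)/5.
Middle (φ): 34782/5.
Outer (θ): 69564π/5.

Therefore the triple integral equals 69564π/5.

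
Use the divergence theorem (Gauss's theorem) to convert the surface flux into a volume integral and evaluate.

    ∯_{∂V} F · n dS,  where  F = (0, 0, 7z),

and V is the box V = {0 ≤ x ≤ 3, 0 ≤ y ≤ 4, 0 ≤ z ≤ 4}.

By the divergence theorem,

    ∯_{∂V} F · n dS = ∭_V (∇ · F) dV.

Compute the divergence:
    ∇ · F = ∂F_x/∂x + ∂F_y/∂y + ∂F_z/∂z = 0 + 0 + 7 = 7.

V is a rectangular box, so dV = dx dy dz with 0 ≤ x ≤ 3, 0 ≤ y ≤ 4, 0 ≤ z ≤ 4.

Integrate (7) over V as an iterated integral:

    ∭_V (∇·F) dV = ∫_0^{3} ∫_0^{4} ∫_0^{4} (7) dz dy dx.

Inner (z from 0 to 4): 28.
Middle (y from 0 to 4): 112.
Outer (x from 0 to 3): 336.

Therefore ∯_{∂V} F · n dS = 336.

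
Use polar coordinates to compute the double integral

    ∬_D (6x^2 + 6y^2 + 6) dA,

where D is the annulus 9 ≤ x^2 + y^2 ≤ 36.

The region D is 3 ≤ r ≤ 6, 0 ≤ θ ≤ 2π in polar coordinates, where x = r cos(θ), y = r sin(θ), and dA = r dr dθ.

Under the substitution, the integrand becomes 6r^2 + 6, so

    ∬_D (6x^2 + 6y^2 + 6) dA = ∫_{0}^{2π} ∫_{3}^{6} (6r^2 + 6) · r dr dθ.

Inner integral (in r): ∫_{3}^{6} (6r^2 + 6) · r dr = 3807/2.

Outer integral (in θ): ∫_{0}^{2π} (3807/2) dθ = 3807π.

Therefore ∬_D (6x^2 + 6y^2 + 6) dA = 3807π.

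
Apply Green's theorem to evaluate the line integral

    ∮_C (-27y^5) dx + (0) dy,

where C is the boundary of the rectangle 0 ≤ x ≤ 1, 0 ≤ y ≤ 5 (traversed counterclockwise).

Green's theorem converts the closed line integral into a double integral over the enclosed region D:

    ∮_C P dx + Q dy = ∬_D (∂Q/∂x - ∂P/∂y) dA.

Here P = -27y^5, Q = 0, so

    ∂Q/∂x = 0,    ∂P/∂y = -135y^4,
    ∂Q/∂x - ∂P/∂y = 135y^4.

D is the region 0 ≤ x ≤ 1, 0 ≤ y ≤ 5. Evaluating the double integral:

    ∬_D (135y^4) dA = ∫_0^{1} ∫_0^{5} (135y^4) dy dx.

Inner (y from 0 to 5): 84375.
Outer (x from 0 to 1): 84375.

Therefore ∮_C P dx + Q dy = 84375.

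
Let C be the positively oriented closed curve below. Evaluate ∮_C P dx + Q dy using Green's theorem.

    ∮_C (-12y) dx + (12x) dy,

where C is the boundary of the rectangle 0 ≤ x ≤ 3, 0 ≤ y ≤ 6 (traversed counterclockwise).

Green's theorem converts the closed line integral into a double integral over the enclosed region D:

    ∮_C P dx + Q dy = ∬_D (∂Q/∂x - ∂P/∂y) dA.

Here P = -12y, Q = 12x, so

    ∂Q/∂x = 12,    ∂P/∂y = -12,
    ∂Q/∂x - ∂P/∂y = 24.

D is the region 0 ≤ x ≤ 3, 0 ≤ y ≤ 6. Evaluating the double integral:

    ∬_D (24) dA = ∫_0^{3} ∫_0^{6} (24) dy dx.

Inner (y from 0 to 6): 144.
Outer (x from 0 to 3): 432.

Therefore ∮_C P dx + Q dy = 432.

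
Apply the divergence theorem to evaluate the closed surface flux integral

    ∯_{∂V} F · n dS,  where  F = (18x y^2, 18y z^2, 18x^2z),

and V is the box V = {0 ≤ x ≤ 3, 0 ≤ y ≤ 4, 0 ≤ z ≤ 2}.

By the divergence theorem,

    ∯_{∂V} F · n dS = ∭_V (∇ · F) dV.

Compute the divergence:
    ∇ · F = ∂F_x/∂x + ∂F_y/∂y + ∂F_z/∂z = 18y^2 + 18z^2 + 18x^2 = 18x^2 + 18y^2 + 18z^2.

V is a rectangular box, so dV = dx dy dz with 0 ≤ x ≤ 3, 0 ≤ y ≤ 4, 0 ≤ z ≤ 2.

Integrate (18x^2 + 18y^2 + 18z^2) over V as an iterated integral:

    ∭_V (∇·F) dV = ∫_0^{3} ∫_0^{4} ∫_0^{2} (18x^2 + 18y^2 + 18z^2) dz dy dx.

Inner (z from 0 to 2): 36x^2 + 36y^2 + 48.
Middle (y from 0 to 4): 144x^2 + 960.
Outer (x from 0 to 3): 4176.

Therefore ∯_{∂V} F · n dS = 4176.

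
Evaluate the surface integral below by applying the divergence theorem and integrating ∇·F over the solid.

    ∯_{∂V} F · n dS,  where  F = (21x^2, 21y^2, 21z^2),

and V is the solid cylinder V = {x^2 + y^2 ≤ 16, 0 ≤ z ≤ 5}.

By the divergence theorem,

    ∯_{∂V} F · n dS = ∭_V (∇ · F) dV.

Compute the divergence:
    ∇ · F = ∂F_x/∂x + ∂F_y/∂y + ∂F_z/∂z = 42x + 42y + 42z.

In cylindrical coordinates, x = r cos(θ), y = r sin(θ), z = z, dV = r dr dθ dz, with 0 ≤ r ≤ 4, 0 ≤ θ ≤ 2π, 0 ≤ z ≤ 5.

The integrand, after substitution and multiplying by the volume element, becomes (42sqrt(2)r sin(θ + π/4) + 42z) · r, so

    ∭_V (∇·F) dV = ∫_0^{2π} ∫_0^{4} ∫_0^{5} (42sqrt(2)r sin(θ + π/4) + 42z) · r dz dr dθ.

Inner (z from 0 to 5): 105r (2sqrt(2)r sin(θ + π/4) + 5).
Middle (r from 0 to 4): 4480sqrt(2)sin(θ + π/4) + 4200.
Outer (θ from 0 to 2π): 8400π.

Therefore ∯_{∂V} F · n dS = 8400π.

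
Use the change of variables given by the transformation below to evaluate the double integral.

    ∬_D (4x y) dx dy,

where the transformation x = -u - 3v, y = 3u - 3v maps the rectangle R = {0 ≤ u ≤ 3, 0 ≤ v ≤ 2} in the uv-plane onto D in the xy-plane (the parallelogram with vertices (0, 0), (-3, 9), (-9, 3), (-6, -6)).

Compute the Jacobian determinant of (x, y) with respect to (u, v):

    ∂(x,y)/∂(u,v) = | -1  -3 | = (-1)(-3) - (-3)(3) = 12.
                   | 3  -3 |

Its absolute value is |J| = 12 (the area scaling factor).

Substituting x = -u - 3v, y = 3u - 3v into the integrand,

    4x y → -12u^2 - 24u v + 36v^2,

so the integral becomes

    ∬_R (-12u^2 - 24u v + 36v^2) · |J| du dv = ∫_0^3 ∫_0^2 (-144u^2 - 288u v + 432v^2) dv du.

Inner (v): -288u^2 - 576u + 1152.
Outer (u): -1728.

Therefore ∬_D (4x y) dx dy = -1728.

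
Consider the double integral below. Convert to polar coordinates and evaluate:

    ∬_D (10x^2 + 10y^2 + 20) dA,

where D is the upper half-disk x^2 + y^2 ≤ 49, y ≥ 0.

The region D is 0 ≤ r ≤ 7, 0 ≤ θ ≤ π in polar coordinates, where x = r cos(θ), y = r sin(θ), and dA = r dr dθ.

Under the substitution, the integrand becomes 10r^2 + 20, so

    ∬_D (10x^2 + 10y^2 + 20) dA = ∫_{0}^{π} ∫_{0}^{7} (10r^2 + 20) · r dr dθ.

Inner integral (in r): ∫_{0}^{7} (10r^2 + 20) · r dr = 12985/2.

Outer integral (in θ): ∫_{0}^{π} (12985/2) dθ = 12985π/2.

Therefore ∬_D (10x^2 + 10y^2 + 20) dA = 12985π/2.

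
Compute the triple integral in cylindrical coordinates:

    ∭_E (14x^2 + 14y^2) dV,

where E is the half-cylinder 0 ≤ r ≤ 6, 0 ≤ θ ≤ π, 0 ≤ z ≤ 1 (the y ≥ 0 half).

In cylindrical coordinates, x = r cos(θ), y = r sin(θ), z = z, and dV = r dr dθ dz.

The integrand becomes 14r^2, so

    ∭_E (14x^2 + 14y^2) dV = ∫_{0}^{π} ∫_{0}^{6} ∫_{0}^{1} (14r^2) · r dz dr dθ.

Inner (z): 14r^3.
Middle (r from 0 to 6): 4536.
Outer (θ): 4536π.

Therefore the triple integral equals 4536π.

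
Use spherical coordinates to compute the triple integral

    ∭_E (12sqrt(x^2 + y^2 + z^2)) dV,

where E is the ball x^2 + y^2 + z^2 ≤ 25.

In spherical coordinates, x = ρ sin(φ) cos(θ), y = ρ sin(φ) sin(θ), z = ρ cos(φ), and dV = ρ^2 sin(φ) dρ dφ dθ.

The integrand becomes 12ρ, so

    ∭_E (12sqrt(x^2 + y^2 + z^2)) dV = ∫_{0}^{2π} ∫_{0}^{π} ∫_{0}^{5} (12ρ) · ρ^2 sin(φ) dρ dφ dθ.

Inner (ρ): 1875sin(φ).
Middle (φ): 3750.
Outer (θ): 7500π.

Therefore the triple integral equals 7500π.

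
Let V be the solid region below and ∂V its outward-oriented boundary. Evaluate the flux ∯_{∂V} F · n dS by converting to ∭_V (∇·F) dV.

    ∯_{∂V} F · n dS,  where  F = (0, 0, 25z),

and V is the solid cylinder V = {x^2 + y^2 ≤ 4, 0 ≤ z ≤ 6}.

By the divergence theorem,

    ∯_{∂V} F · n dS = ∭_V (∇ · F) dV.

Compute the divergence:
    ∇ · F = ∂F_x/∂x + ∂F_y/∂y + ∂F_z/∂z = 0 + 0 + 25 = 25.

In cylindrical coordinates, x = r cos(θ), y = r sin(θ), z = z, dV = r dr dθ dz, with 0 ≤ r ≤ 2, 0 ≤ θ ≤ 2π, 0 ≤ z ≤ 6.

The integrand, after substitution and multiplying by the volume element, becomes (25) · r, so

    ∭_V (∇·F) dV = ∫_0^{2π} ∫_0^{2} ∫_0^{6} (25) · r dz dr dθ.

Inner (z from 0 to 6): 150r.
Middle (r from 0 to 2): 300.
Outer (θ from 0 to 2π): 600π.

Therefore ∯_{∂V} F · n dS = 600π.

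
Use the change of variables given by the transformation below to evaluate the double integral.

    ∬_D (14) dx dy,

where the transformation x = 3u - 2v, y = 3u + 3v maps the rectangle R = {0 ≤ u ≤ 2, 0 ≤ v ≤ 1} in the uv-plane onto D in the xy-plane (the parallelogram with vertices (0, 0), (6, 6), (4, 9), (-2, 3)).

Compute the Jacobian determinant of (x, y) with respect to (u, v):

    ∂(x,y)/∂(u,v) = | 3  -2 | = (3)(3) - (-2)(3) = 15.
                   | 3  3 |

Its absolute value is |J| = 15 (the area scaling factor).

Substituting x = 3u - 2v, y = 3u + 3v into the integrand,

    14 → 14,

so the integral becomes

    ∬_R (14) · |J| du dv = ∫_0^2 ∫_0^1 (210) dv du.

Inner (v): 210.
Outer (u): 420.

Therefore ∬_D (14) dx dy = 420.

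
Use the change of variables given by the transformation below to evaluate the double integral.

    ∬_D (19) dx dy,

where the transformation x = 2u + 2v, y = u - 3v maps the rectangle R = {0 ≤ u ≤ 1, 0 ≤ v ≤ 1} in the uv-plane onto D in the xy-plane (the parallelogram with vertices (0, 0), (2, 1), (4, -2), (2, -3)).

Compute the Jacobian determinant of (x, y) with respect to (u, v):

    ∂(x,y)/∂(u,v) = | 2  2 | = (2)(-3) - (2)(1) = -8.
                   | 1  -3 |

Its absolute value is |J| = 8 (the area scaling factor).

Substituting x = 2u + 2v, y = u - 3v into the integrand,

    19 → 19,

so the integral becomes

    ∬_R (19) · |J| du dv = ∫_0^1 ∫_0^1 (152) dv du.

Inner (v): 152.
Outer (u): 152.

Therefore ∬_D (19) dx dy = 152.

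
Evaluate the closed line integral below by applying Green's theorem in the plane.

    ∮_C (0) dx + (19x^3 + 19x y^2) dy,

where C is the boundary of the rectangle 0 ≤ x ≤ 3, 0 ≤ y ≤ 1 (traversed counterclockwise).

Green's theorem converts the closed line integral into a double integral over the enclosed region D:

    ∮_C P dx + Q dy = ∬_D (∂Q/∂x - ∂P/∂y) dA.

Here P = 0, Q = 19x^3 + 19x y^2, so

    ∂Q/∂x = 57x^2 + 19y^2,    ∂P/∂y = 0,
    ∂Q/∂x - ∂P/∂y = 57x^2 + 19y^2.

D is the region 0 ≤ x ≤ 3, 0 ≤ y ≤ 1. Evaluating the double integral:

    ∬_D (57x^2 + 19y^2) dA = ∫_0^{3} ∫_0^{1} (57x^2 + 19y^2) dy dx.

Inner (y from 0 to 1): 57x^2 + 19/3.
Outer (x from 0 to 3): 532.

Therefore ∮_C P dx + Q dy = 532.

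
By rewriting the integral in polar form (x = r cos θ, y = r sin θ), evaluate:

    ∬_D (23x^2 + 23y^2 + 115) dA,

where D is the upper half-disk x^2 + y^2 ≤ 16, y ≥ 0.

The region D is 0 ≤ r ≤ 4, 0 ≤ θ ≤ π in polar coordinates, where x = r cos(θ), y = r sin(θ), and dA = r dr dθ.

Under the substitution, the integrand becomes 23r^2 + 115, so

    ∬_D (23x^2 + 23y^2 + 115) dA = ∫_{0}^{π} ∫_{0}^{4} (23r^2 + 115) · r dr dθ.

Inner integral (in r): ∫_{0}^{4} (23r^2 + 115) · r dr = 2392.

Outer integral (in θ): ∫_{0}^{π} (2392) dθ = 2392π.

Therefore ∬_D (23x^2 + 23y^2 + 115) dA = 2392π.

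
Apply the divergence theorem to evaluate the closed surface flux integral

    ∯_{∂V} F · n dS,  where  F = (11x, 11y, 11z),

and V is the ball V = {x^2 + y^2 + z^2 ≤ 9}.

By the divergence theorem,

    ∯_{∂V} F · n dS = ∭_V (∇ · F) dV.

Compute the divergence:
    ∇ · F = ∂F_x/∂x + ∂F_y/∂y + ∂F_z/∂z = 11 + 11 + 11 = 33.

In spherical coordinates, x = ρ sin(φ) cos(θ), y = ρ sin(φ) sin(θ), z = ρ cos(φ), dV = ρ^2 sin(φ) dρ dφ dθ, with 0 ≤ ρ ≤ 3, 0 ≤ φ ≤ π, 0 ≤ θ ≤ 2π.

The integrand, after substitution and multiplying by the volume element, becomes (33) · ρ^2 sin(φ), so

    ∭_V (∇·F) dV = ∫_0^{2π} ∫_0^{π} ∫_0^{3} (33) · ρ^2 sin(φ) dρ dφ dθ.

Inner (ρ from 0 to 3): 297sin(φ).
Middle (φ from 0 to π): 594.
Outer (θ from 0 to 2π): 1188π.

Therefore ∯_{∂V} F · n dS = 1188π.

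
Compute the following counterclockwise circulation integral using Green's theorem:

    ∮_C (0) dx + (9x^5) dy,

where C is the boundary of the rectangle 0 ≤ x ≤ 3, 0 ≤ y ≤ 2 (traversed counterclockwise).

Green's theorem converts the closed line integral into a double integral over the enclosed region D:

    ∮_C P dx + Q dy = ∬_D (∂Q/∂x - ∂P/∂y) dA.

Here P = 0, Q = 9x^5, so

    ∂Q/∂x = 45x^4,    ∂P/∂y = 0,
    ∂Q/∂x - ∂P/∂y = 45x^4.

D is the region 0 ≤ x ≤ 3, 0 ≤ y ≤ 2. Evaluating the double integral:

    ∬_D (45x^4) dA = ∫_0^{3} ∫_0^{2} (45x^4) dy dx.

Inner (y from 0 to 2): 90x^4.
Outer (x from 0 to 3): 4374.

Therefore ∮_C P dx + Q dy = 4374.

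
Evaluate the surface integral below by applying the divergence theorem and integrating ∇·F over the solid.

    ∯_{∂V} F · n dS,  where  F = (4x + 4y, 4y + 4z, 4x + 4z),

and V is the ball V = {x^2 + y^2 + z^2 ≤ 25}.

By the divergence theorem,

    ∯_{∂V} F · n dS = ∭_V (∇ · F) dV.

Compute the divergence:
    ∇ · F = ∂F_x/∂x + ∂F_y/∂y + ∂F_z/∂z = 4 + 4 + 4 = 12.

In spherical coordinates, x = ρ sin(φ) cos(θ), y = ρ sin(φ) sin(θ), z = ρ cos(φ), dV = ρ^2 sin(φ) dρ dφ dθ, with 0 ≤ ρ ≤ 5, 0 ≤ φ ≤ π, 0 ≤ θ ≤ 2π.

The integrand, after substitution and multiplying by the volume element, becomes (12) · ρ^2 sin(φ), so

    ∭_V (∇·F) dV = ∫_0^{2π} ∫_0^{π} ∫_0^{5} (12) · ρ^2 sin(φ) dρ dφ dθ.

Inner (ρ from 0 to 5): 500sin(φ).
Middle (φ from 0 to π): 1000.
Outer (θ from 0 to 2π): 2000π.

Therefore ∯_{∂V} F · n dS = 2000π.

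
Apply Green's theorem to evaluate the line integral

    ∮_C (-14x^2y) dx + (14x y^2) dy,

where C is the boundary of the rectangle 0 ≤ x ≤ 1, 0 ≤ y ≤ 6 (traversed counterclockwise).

Green's theorem converts the closed line integral into a double integral over the enclosed region D:

    ∮_C P dx + Q dy = ∬_D (∂Q/∂x - ∂P/∂y) dA.

Here P = -14x^2y, Q = 14x y^2, so

    ∂Q/∂x = 14y^2,    ∂P/∂y = -14x^2,
    ∂Q/∂x - ∂P/∂y = 14x^2 + 14y^2.

D is the region 0 ≤ x ≤ 1, 0 ≤ y ≤ 6. Evaluating the double integral:

    ∬_D (14x^2 + 14y^2) dA = ∫_0^{1} ∫_0^{6} (14x^2 + 14y^2) dy dx.

Inner (y from 0 to 6): 84x^2 + 1008.
Outer (x from 0 to 1): 1036.

Therefore ∮_C P dx + Q dy = 1036.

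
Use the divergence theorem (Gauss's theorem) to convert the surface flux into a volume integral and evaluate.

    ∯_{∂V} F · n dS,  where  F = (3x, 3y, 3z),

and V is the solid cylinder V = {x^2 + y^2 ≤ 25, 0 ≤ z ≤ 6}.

By the divergence theorem,

    ∯_{∂V} F · n dS = ∭_V (∇ · F) dV.

Compute the divergence:
    ∇ · F = ∂F_x/∂x + ∂F_y/∂y + ∂F_z/∂z = 3 + 3 + 3 = 9.

In cylindrical coordinates, x = r cos(θ), y = r sin(θ), z = z, dV = r dr dθ dz, with 0 ≤ r ≤ 5, 0 ≤ θ ≤ 2π, 0 ≤ z ≤ 6.

The integrand, after substitution and multiplying by the volume element, becomes (9) · r, so

    ∭_V (∇·F) dV = ∫_0^{2π} ∫_0^{5} ∫_0^{6} (9) · r dz dr dθ.

Inner (z from 0 to 6): 54r.
Middle (r from 0 to 5): 675.
Outer (θ from 0 to 2π): 1350π.

Therefore ∯_{∂V} F · n dS = 1350π.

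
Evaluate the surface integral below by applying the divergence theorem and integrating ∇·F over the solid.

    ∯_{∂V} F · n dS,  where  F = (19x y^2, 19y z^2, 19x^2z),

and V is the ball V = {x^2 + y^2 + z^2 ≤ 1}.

By the divergence theorem,

    ∯_{∂V} F · n dS = ∭_V (∇ · F) dV.

Compute the divergence:
    ∇ · F = ∂F_x/∂x + ∂F_y/∂y + ∂F_z/∂z = 19y^2 + 19z^2 + 19x^2 = 19x^2 + 19y^2 + 19z^2.

In spherical coordinates, x = ρ sin(φ) cos(θ), y = ρ sin(φ) sin(θ), z = ρ cos(φ), dV = ρ^2 sin(φ) dρ dφ dθ, with 0 ≤ ρ ≤ 1, 0 ≤ φ ≤ π, 0 ≤ θ ≤ 2π.

The integrand, after substitution and multiplying by the volume element, becomes (19ρ^2) · ρ^2 sin(φ), so

    ∭_V (∇·F) dV = ∫_0^{2π} ∫_0^{π} ∫_0^{1} (19ρ^2) · ρ^2 sin(φ) dρ dφ dθ.

Inner (ρ from 0 to 1): 19sin(φ)/5.
Middle (φ from 0 to π): 38/5.
Outer (θ from 0 to 2π): 76π/5.

Therefore ∯_{∂V} F · n dS = 76π/5.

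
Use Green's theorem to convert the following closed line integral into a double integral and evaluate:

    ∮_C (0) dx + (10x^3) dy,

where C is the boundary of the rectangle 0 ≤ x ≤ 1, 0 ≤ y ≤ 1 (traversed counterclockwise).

Green's theorem converts the closed line integral into a double integral over the enclosed region D:

    ∮_C P dx + Q dy = ∬_D (∂Q/∂x - ∂P/∂y) dA.

Here P = 0, Q = 10x^3, so

    ∂Q/∂x = 30x^2,    ∂P/∂y = 0,
    ∂Q/∂x - ∂P/∂y = 30x^2.

D is the region 0 ≤ x ≤ 1, 0 ≤ y ≤ 1. Evaluating the double integral:

    ∬_D (30x^2) dA = ∫_0^{1} ∫_0^{1} (30x^2) dy dx.

Inner (y from 0 to 1): 30x^2.
Outer (x from 0 to 1): 10.

Therefore ∮_C P dx + Q dy = 10.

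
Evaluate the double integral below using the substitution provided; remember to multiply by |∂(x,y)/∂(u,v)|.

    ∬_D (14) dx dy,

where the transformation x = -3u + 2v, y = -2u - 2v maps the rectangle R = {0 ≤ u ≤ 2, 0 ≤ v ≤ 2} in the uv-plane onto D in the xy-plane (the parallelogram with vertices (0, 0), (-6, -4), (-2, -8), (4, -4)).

Compute the Jacobian determinant of (x, y) with respect to (u, v):

    ∂(x,y)/∂(u,v) = | -3  2 | = (-3)(-2) - (2)(-2) = 10.
                   | -2  -2 |

Its absolute value is |J| = 10 (the area scaling factor).

Substituting x = -3u + 2v, y = -2u - 2v into the integrand,

    14 → 14,

so the integral becomes

    ∬_R (14) · |J| du dv = ∫_0^2 ∫_0^2 (140) dv du.

Inner (v): 280.
Outer (u): 560.

Therefore ∬_D (14) dx dy = 560.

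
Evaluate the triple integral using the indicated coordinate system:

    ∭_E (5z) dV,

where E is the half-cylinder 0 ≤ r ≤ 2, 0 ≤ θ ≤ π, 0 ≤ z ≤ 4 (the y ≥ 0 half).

In cylindrical coordinates, x = r cos(θ), y = r sin(θ), z = z, and dV = r dr dθ dz.

The integrand becomes 5z, so

    ∭_E (5z) dV = ∫_{0}^{π} ∫_{0}^{2} ∫_{0}^{4} (5z) · r dz dr dθ.

Inner (z): 40r.
Middle (r from 0 to 2): 80.
Outer (θ): 80π.

Therefore the triple integral equals 80π.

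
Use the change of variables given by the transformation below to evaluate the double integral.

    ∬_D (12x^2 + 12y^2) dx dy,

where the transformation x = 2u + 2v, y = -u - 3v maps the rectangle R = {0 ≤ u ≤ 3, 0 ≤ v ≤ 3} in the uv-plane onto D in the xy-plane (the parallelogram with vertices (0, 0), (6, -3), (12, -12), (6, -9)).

Compute the Jacobian determinant of (x, y) with respect to (u, v):

    ∂(x,y)/∂(u,v) = | 2  2 | = (2)(-3) - (2)(-1) = -4.
                   | -1  -3 |

Its absolute value is |J| = 4 (the area scaling factor).

Substituting x = 2u + 2v, y = -u - 3v into the integrand,

    12x^2 + 12y^2 → 60u^2 + 168u v + 156v^2,

so the integral becomes

    ∬_R (60u^2 + 168u v + 156v^2) · |J| du dv = ∫_0^3 ∫_0^3 (240u^2 + 672u v + 624v^2) dv du.

Inner (v): 720u^2 + 3024u + 5616.
Outer (u): 36936.

Therefore ∬_D (12x^2 + 12y^2) dx dy = 36936.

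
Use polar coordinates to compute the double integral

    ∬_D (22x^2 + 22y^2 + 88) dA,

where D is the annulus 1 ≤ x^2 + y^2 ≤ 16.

The region D is 1 ≤ r ≤ 4, 0 ≤ θ ≤ 2π in polar coordinates, where x = r cos(θ), y = r sin(θ), and dA = r dr dθ.

Under the substitution, the integrand becomes 22r^2 + 88, so

    ∬_D (22x^2 + 22y^2 + 88) dA = ∫_{0}^{2π} ∫_{1}^{4} (22r^2 + 88) · r dr dθ.

Inner integral (in r): ∫_{1}^{4} (22r^2 + 88) · r dr = 4125/2.

Outer integral (in θ): ∫_{0}^{2π} (4125/2) dθ = 4125π.

Therefore ∬_D (22x^2 + 22y^2 + 88) dA = 4125π.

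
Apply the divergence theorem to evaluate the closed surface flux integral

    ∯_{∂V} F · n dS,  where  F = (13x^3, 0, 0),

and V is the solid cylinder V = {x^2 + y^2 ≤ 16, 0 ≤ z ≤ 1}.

By the divergence theorem,

    ∯_{∂V} F · n dS = ∭_V (∇ · F) dV.

Compute the divergence:
    ∇ · F = ∂F_x/∂x + ∂F_y/∂y + ∂F_z/∂z = 39x^2 + 0 + 0 = 39x^2.

In cylindrical coordinates, x = r cos(θ), y = r sin(θ), z = z, dV = r dr dθ dz, with 0 ≤ r ≤ 4, 0 ≤ θ ≤ 2π, 0 ≤ z ≤ 1.

The integrand, after substitution and multiplying by the volume element, becomes (39r^2cos(θ)^2) · r, so

    ∭_V (∇·F) dV = ∫_0^{2π} ∫_0^{4} ∫_0^{1} (39r^2cos(θ)^2) · r dz dr dθ.

Inner (z from 0 to 1): 39r^3cos(θ)^2.
Middle (r from 0 to 4): 2496cos(θ)^2.
Outer (θ from 0 to 2π): 2496π.

Therefore ∯_{∂V} F · n dS = 2496π.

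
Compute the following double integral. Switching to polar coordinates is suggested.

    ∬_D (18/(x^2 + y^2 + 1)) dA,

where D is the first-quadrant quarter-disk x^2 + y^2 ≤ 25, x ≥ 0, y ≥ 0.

The region D is 0 ≤ r ≤ 5, 0 ≤ θ ≤ π/2 in polar coordinates, where x = r cos(θ), y = r sin(θ), and dA = r dr dθ.

Under the substitution, the integrand becomes 18/(r^2 + 1), so

    ∬_D (18/(x^2 + y^2 + 1)) dA = ∫_{0}^{π/2} ∫_{0}^{5} (18/(r^2 + 1)) · r dr dθ.

Inner integral (in r): ∫_{0}^{5} (18/(r^2 + 1)) · r dr = log(5429503678976).

Outer integral (in θ): ∫_{0}^{π/2} (log(5429503678976)) dθ = log(5429503678976^(π/2)).

Therefore ∬_D (18/(x^2 + y^2 + 1)) dA = log(5429503678976^(π/2)).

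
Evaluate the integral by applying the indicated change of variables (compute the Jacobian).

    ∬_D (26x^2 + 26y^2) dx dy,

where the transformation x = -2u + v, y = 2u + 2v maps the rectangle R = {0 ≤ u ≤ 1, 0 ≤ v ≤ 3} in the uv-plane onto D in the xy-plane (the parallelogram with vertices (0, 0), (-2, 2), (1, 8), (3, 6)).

Compute the Jacobian determinant of (x, y) with respect to (u, v):

    ∂(x,y)/∂(u,v) = | -2  1 | = (-2)(2) - (1)(2) = -6.
                   | 2  2 |

Its absolute value is |J| = 6 (the area scaling factor).

Substituting x = -2u + v, y = 2u + 2v into the integrand,

    26x^2 + 26y^2 → 208u^2 + 104u v + 130v^2,

so the integral becomes

    ∬_R (208u^2 + 104u v + 130v^2) · |J| du dv = ∫_0^1 ∫_0^3 (1248u^2 + 624u v + 780v^2) dv du.

Inner (v): 3744u^2 + 2808u + 7020.
Outer (u): 9672.

Therefore ∬_D (26x^2 + 26y^2) dx dy = 9672.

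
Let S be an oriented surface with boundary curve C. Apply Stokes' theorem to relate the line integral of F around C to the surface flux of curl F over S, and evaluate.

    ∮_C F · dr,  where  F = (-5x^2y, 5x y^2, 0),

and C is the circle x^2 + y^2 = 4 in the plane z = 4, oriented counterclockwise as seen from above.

Let S be the flat disk x^2 + y^2 ≤ 4 in the plane z = 4, with upward unit normal n̂ = ẑ. By Stokes' theorem,

    ∮_C F · dr = ∬_S (∇ × F) · n̂ dS = ∬_D (curl F)_z dA,

where D is the disk x^2 + y^2 ≤ 4.

Compute the curl of F = (-5x^2y, 5x y^2, 0):
    (∇ × F)_x = ∂F_z/∂y - ∂F_y/∂z = 0,
    (∇ × F)_y = ∂F_x/∂z - ∂F_z/∂x = 0,
    (∇ × F)_z = ∂F_y/∂x - ∂F_x/∂y = 5x^2 + 5y^2.

On z = 4, (curl F)_z = 5x^2 + 5y^2.

Convert to polar (x = r cos θ, y = r sin θ, dA = r dr dθ); the integrand becomes 5r^2, so

    ∬_D (curl F)_z dA = ∫_0^{2π} ∫_0^{2} (5r^2) · r dr dθ.

Inner (r from 0 to 2): 20.
Outer (θ from 0 to 2π): 40π.

Therefore ∮_C F · dr = 40π.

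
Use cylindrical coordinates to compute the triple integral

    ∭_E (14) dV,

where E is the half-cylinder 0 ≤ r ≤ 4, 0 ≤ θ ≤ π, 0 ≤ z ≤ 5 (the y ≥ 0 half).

In cylindrical coordinates, x = r cos(θ), y = r sin(θ), z = z, and dV = r dr dθ dz.

The integrand becomes 14, so

    ∭_E (14) dV = ∫_{0}^{π} ∫_{0}^{4} ∫_{0}^{5} (14) · r dz dr dθ.

Inner (z): 70r.
Middle (r from 0 to 4): 560.
Outer (θ): 560π.

Therefore the triple integral equals 560π.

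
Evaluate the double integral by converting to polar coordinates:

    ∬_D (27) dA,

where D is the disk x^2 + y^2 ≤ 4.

The region D is 0 ≤ r ≤ 2, 0 ≤ θ ≤ 2π in polar coordinates, where x = r cos(θ), y = r sin(θ), and dA = r dr dθ.

Under the substitution, the integrand becomes 27, so

    ∬_D (27) dA = ∫_{0}^{2π} ∫_{0}^{2} (27) · r dr dθ.

Inner integral (in r): ∫_{0}^{2} (27) · r dr = 54.

Outer integral (in θ): ∫_{0}^{2π} (54) dθ = 108π.

Therefore ∬_D (27) dA = 108π.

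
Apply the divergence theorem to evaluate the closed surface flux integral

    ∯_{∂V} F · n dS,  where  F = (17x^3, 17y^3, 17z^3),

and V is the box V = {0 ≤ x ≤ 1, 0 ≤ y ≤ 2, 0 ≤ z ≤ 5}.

By the divergence theorem,

    ∯_{∂V} F · n dS = ∭_V (∇ · F) dV.

Compute the divergence:
    ∇ · F = ∂F_x/∂x + ∂F_y/∂y + ∂F_z/∂z = 51x^2 + 51y^2 + 51z^2.

V is a rectangular box, so dV = dx dy dz with 0 ≤ x ≤ 1, 0 ≤ y ≤ 2, 0 ≤ z ≤ 5.

Integrate (51x^2 + 51y^2 + 51z^2) over V as an iterated integral:

    ∭_V (∇·F) dV = ∫_0^{1} ∫_0^{2} ∫_0^{5} (51x^2 + 51y^2 + 51z^2) dz dy dx.

Inner (z from 0 to 5): 255x^2 + 255y^2 + 2125.
Middle (y from 0 to 2): 510x^2 + 4930.
Outer (x from 0 to 1): 5100.

Therefore ∯_{∂V} F · n dS = 5100.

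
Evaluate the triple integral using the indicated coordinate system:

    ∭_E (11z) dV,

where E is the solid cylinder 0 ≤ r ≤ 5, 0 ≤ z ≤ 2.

In cylindrical coordinates, x = r cos(θ), y = r sin(θ), z = z, and dV = r dr dθ dz.

The integrand becomes 11z, so

    ∭_E (11z) dV = ∫_{0}^{2π} ∫_{0}^{5} ∫_{0}^{2} (11z) · r dz dr dθ.

Inner (z): 22r.
Middle (r from 0 to 5): 275.
Outer (θ): 550π.

Therefore the triple integral equals 550π.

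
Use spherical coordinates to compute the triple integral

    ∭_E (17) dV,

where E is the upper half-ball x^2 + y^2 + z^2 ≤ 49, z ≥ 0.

In spherical coordinates, x = ρ sin(φ) cos(θ), y = ρ sin(φ) sin(θ), z = ρ cos(φ), and dV = ρ^2 sin(φ) dρ dφ dθ.

The integrand becomes 17, so

    ∭_E (17) dV = ∫_{0}^{2π} ∫_{0}^{π/2} ∫_{0}^{7} (17) · ρ^2 sin(φ) dρ dφ dθ.

Inner (ρ): 5831sin(φ)/3.
Middle (φ): 5831/3.
Outer (θ): 11662π/3.

Therefore the triple integral equals 11662π/3.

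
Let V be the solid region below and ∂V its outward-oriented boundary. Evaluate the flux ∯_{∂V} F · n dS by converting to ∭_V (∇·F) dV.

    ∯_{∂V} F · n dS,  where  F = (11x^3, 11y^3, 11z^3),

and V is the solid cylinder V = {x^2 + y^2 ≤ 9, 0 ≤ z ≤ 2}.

By the divergence theorem,

    ∯_{∂V} F · n dS = ∭_V (∇ · F) dV.

Compute the divergence:
    ∇ · F = ∂F_x/∂x + ∂F_y/∂y + ∂F_z/∂z = 33x^2 + 33y^2 + 33z^2.

In cylindrical coordinates, x = r cos(θ), y = r sin(θ), z = z, dV = r dr dθ dz, with 0 ≤ r ≤ 3, 0 ≤ θ ≤ 2π, 0 ≤ z ≤ 2.

The integrand, after substitution and multiplying by the volume element, becomes (33r^2 + 33z^2) · r, so

    ∭_V (∇·F) dV = ∫_0^{2π} ∫_0^{3} ∫_0^{2} (33r^2 + 33z^2) · r dz dr dθ.

Inner (z from 0 to 2): 66r^3 + 88r.
Middle (r from 0 to 3): 3465/2.
Outer (θ from 0 to 2π): 3465π.

Therefore ∯_{∂V} F · n dS = 3465π.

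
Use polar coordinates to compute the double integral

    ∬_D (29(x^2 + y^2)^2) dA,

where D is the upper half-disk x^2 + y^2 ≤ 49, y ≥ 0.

The region D is 0 ≤ r ≤ 7, 0 ≤ θ ≤ π in polar coordinates, where x = r cos(θ), y = r sin(θ), and dA = r dr dθ.

Under the substitution, the integrand becomes 29r^4, so

    ∬_D (29(x^2 + y^2)^2) dA = ∫_{0}^{π} ∫_{0}^{7} (29r^4) · r dr dθ.

Inner integral (in r): ∫_{0}^{7} (29r^4) · r dr = 3411821/6.

Outer integral (in θ): ∫_{0}^{π} (3411821/6) dθ = 3411821π/6.

Therefore ∬_D (29(x^2 + y^2)^2) dA = 3411821π/6.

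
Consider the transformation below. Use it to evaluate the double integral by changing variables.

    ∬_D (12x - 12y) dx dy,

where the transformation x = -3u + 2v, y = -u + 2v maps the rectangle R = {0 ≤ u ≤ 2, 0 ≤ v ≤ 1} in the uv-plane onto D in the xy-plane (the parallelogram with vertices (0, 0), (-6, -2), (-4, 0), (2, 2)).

Compute the Jacobian determinant of (x, y) with respect to (u, v):

    ∂(x,y)/∂(u,v) = | -3  2 | = (-3)(2) - (2)(-1) = -4.
                   | -1  2 |

Its absolute value is |J| = 4 (the area scaling factor).

Substituting x = -3u + 2v, y = -u + 2v into the integrand,

    12x - 12y → -24u,

so the integral becomes

    ∬_R (-24u) · |J| du dv = ∫_0^2 ∫_0^1 (-96u) dv du.

Inner (v): -96u.
Outer (u): -192.

Therefore ∬_D (12x - 12y) dx dy = -192.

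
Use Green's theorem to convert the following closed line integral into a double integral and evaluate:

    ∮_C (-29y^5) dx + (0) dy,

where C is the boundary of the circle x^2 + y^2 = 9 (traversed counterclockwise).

Green's theorem converts the closed line integral into a double integral over the enclosed region D:

    ∮_C P dx + Q dy = ∬_D (∂Q/∂x - ∂P/∂y) dA.

Here P = -29y^5, Q = 0, so

    ∂Q/∂x = 0,    ∂P/∂y = -145y^4,
    ∂Q/∂x - ∂P/∂y = 145y^4.

D is the region x^2 + y^2 ≤ 9. Evaluating the double integral:

In polar coordinates (x = r cos θ, y = r sin θ, dA = r dr dθ) the integrand becomes 145r^4sin(θ)^4, so

    ∬_D (145y^4) dA = ∫_0^{2π} ∫_0^{3} (145r^4sin(θ)^4) · r dr dθ.

Inner (r from 0 to 3): 35235sin(θ)^4/2.
Outer (θ from 0 to 2π): 105705π/8.

Therefore ∮_C P dx + Q dy = 105705π/8.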